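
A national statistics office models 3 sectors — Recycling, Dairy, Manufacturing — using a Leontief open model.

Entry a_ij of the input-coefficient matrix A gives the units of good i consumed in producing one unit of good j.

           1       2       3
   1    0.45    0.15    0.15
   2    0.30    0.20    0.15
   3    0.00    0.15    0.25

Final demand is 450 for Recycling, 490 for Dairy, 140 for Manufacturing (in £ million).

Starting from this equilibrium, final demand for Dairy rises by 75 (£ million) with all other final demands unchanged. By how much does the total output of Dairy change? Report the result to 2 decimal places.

I − A =
  [   0.55    -0.15    -0.15]
  [  -0.30     0.80    -0.15]
  [   0.00    -0.15     0.75]
Cofactors of I−A, C_ij = (−1)^(i+j)·(minor ij) (rows/columns in the sector order above):
  C_11 = (0.80)(0.75) − (-0.15)(-0.15) = 0.5775
  C_12 = −[(-0.30)(0.75) − (-0.15)(0.00)] = 0.2250
  C_13 = (-0.30)(-0.15) − (0.80)(0.00) = 0.0450
  C_21 = −[(-0.15)(0.75) − (-0.15)(-0.15)] = 0.1350
  C_22 = (0.55)(0.75) − (-0.15)(0.00) = 0.4125
  C_23 = −[(0.55)(-0.15) − (-0.15)(0.00)] = 0.0825
  C_31 = (-0.15)(-0.15) − (-0.15)(0.80) = 0.1425
  C_32 = −[(0.55)(-0.15) − (-0.15)(-0.30)] = 0.1275
  C_33 = (0.55)(0.80) − (-0.15)(-0.30) = 0.3950
det(I−A) = Σ_j (I−A)_1j·C_1j = (0.55)(0.5775) + (-0.15)(0.2250) + (-0.15)(0.0450) = 0.277125
adj(I−A) = Cᵀ =
  [ 0.5775   0.1350   0.1425]
  [ 0.2250   0.4125   0.1275]
  [ 0.0450   0.0825   0.3950]
(I − A)⁻¹ = adj(I−A) / det(I−A) ≈
  [   2.0839     0.4871     0.5142]
  [   0.8119     1.4885     0.4601]
  [   0.1624     0.2977     1.4253]
Δx = (I − A)⁻¹ Δd with Δd having +75 in the Dairy component and 0 elsewhere.
So Δx_2 = L_22 · (+75), where L_22 = adj(I−A)_22 / det(I−A) = 0.4125 / 0.277125.
Δx_2 = 0.4125 × (+75) / 0.277125 = 30.9375 / 0.277125 ≈ 111.64.

Δx_2 = 111.64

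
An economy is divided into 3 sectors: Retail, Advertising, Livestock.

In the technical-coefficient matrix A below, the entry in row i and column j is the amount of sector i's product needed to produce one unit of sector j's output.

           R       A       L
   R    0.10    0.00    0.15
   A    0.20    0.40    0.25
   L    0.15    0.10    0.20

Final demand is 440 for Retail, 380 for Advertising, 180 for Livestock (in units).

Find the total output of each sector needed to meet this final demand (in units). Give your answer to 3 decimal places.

x_R = 565.140, x_A = 1012.341, x_L = 457.506

I − A =
  [   0.90     0.00    -0.15]
  [  -0.20     0.60    -0.25]
  [  -0.15    -0.10     0.80]
Cofactors of I−A, C_ij = (−1)^(i+j)·(minor ij) (rows/columns in the sector order above):
  C_11 = (0.60)(0.80) − (-0.25)(-0.10) = 0.4550
  C_12 = −[(-0.20)(0.80) − (-0.25)(-0.15)] = 0.1975
  C_13 = (-0.20)(-0.10) − (0.60)(-0.15) = 0.1100
  C_21 = −[(0.00)(0.80) − (-0.15)(-0.10)] = 0.0150
  C_22 = (0.90)(0.80) − (-0.15)(-0.15) = 0.6975
  C_23 = −[(0.90)(-0.10) − (0.00)(-0.15)] = 0.0900
  C_31 = (0.00)(-0.25) − (-0.15)(0.60) = 0.0900
  C_32 = −[(0.90)(-0.25) − (-0.15)(-0.20)] = 0.2550
  C_33 = (0.90)(0.60) − (0.00)(-0.20) = 0.5400
det(I−A) = Σ_j (I−A)_1j·C_1j = (0.90)(0.4550) + (0.00)(0.1975) + (-0.15)(0.1100) = 0.3930
adj(I−A) = Cᵀ =
  [ 0.4550   0.0150   0.0900]
  [ 0.1975   0.6975   0.2550]
  [ 0.1100   0.0900   0.5400]
(I − A)⁻¹ = adj(I−A) / det(I−A) ≈
  [   1.1578     0.0382     0.2290]
  [   0.5025     1.7748     0.6489]
  [   0.2799     0.2290     1.3740]
x = (I − A)⁻¹ d = adj(I−A)·d / det(I−A), with det(I−A) = 0.3930:
  x_R = (0.4550·440 + 0.0150·380 + 0.0900·180) / 0.3930 = 222.10 / 0.3930 ≈ 565.140
  x_A = (0.1975·440 + 0.6975·380 + 0.2550·180) / 0.3930 = 397.85 / 0.3930 ≈ 1012.341
  x_L = (0.1100·440 + 0.0900·380 + 0.5400·180) / 0.3930 = 179.80 / 0.3930 ≈ 457.506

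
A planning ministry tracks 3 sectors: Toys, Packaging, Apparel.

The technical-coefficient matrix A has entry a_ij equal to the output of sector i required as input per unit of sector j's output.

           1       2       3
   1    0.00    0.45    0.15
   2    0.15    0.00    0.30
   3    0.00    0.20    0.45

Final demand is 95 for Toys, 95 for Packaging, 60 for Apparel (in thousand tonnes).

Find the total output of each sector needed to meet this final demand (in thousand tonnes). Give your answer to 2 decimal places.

x_1 = 200.75, x_2 = 177.17, x_3 = 173.52

I − A =
  [   1.00    -0.45    -0.15]
  [  -0.15     1.00    -0.30]
  [   0.00    -0.20     0.55]
Cofactors of I−A, C_ij = (−1)^(i+j)·(minor ij) (rows/columns in the sector order above):
  C_11 = (1.00)(0.55) − (-0.30)(-0.20) = 0.4900
  C_12 = −[(-0.15)(0.55) − (-0.30)(0.00)] = 0.0825
  C_13 = (-0.15)(-0.20) − (1.00)(0.00) = 0.0300
  C_21 = −[(-0.45)(0.55) − (-0.15)(-0.20)] = 0.2775
  C_22 = (1.00)(0.55) − (-0.15)(0.00) = 0.5500
  C_23 = −[(1.00)(-0.20) − (-0.45)(0.00)] = 0.2000
  C_31 = (-0.45)(-0.30) − (-0.15)(1.00) = 0.2850
  C_32 = −[(1.00)(-0.30) − (-0.15)(-0.15)] = 0.3225
  C_33 = (1.00)(1.00) − (-0.45)(-0.15) = 0.9325
det(I−A) = Σ_j (I−A)_1j·C_1j = (1.00)(0.4900) + (-0.45)(0.0825) + (-0.15)(0.0300) = 0.448375
adj(I−A) = Cᵀ =
  [ 0.4900   0.2775   0.2850]
  [ 0.0825   0.5500   0.3225]
  [ 0.0300   0.2000   0.9325]
(I − A)⁻¹ = adj(I−A) / det(I−A) ≈
  [   1.0928     0.6189     0.6356]
  [   0.1840     1.2267     0.7193]
  [   0.0669     0.4461     2.0797]
x = (I − A)⁻¹ d = adj(I−A)·d / det(I−A), with det(I−A) = 0.448375:
  x_1 = (0.4900·95 + 0.2775·95 + 0.2850·60) / 0.448375 = 90.0125 / 0.448375 ≈ 200.75
  x_2 = (0.0825·95 + 0.5500·95 + 0.3225·60) / 0.448375 = 79.4375 / 0.448375 ≈ 177.17
  x_3 = (0.0300·95 + 0.2000·95 + 0.9325·60) / 0.448375 = 77.80 / 0.448375 ≈ 173.52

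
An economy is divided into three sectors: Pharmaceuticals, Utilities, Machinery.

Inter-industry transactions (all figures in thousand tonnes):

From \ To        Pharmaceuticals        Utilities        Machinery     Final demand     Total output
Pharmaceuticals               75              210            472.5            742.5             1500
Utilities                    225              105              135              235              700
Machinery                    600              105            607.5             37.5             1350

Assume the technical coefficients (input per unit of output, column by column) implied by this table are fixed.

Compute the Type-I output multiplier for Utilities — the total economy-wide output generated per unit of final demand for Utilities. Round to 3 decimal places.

Technical coefficients a_ij = z_ij / X_j:
  a_PP = 75/1500 = 0.05, a_UP = 225/1500 = 0.15, a_MP = 600/1500 = 0.40
  a_PU = 210/700 = 0.30, a_UU = 105/700 = 0.15, a_MU = 105/700 = 0.15
  a_PM = 472.5/1350 = 0.35, a_UM = 135/1350 = 0.10, a_MM = 607.5/1350 = 0.45
I − A =
  [   0.95    -0.30    -0.35]
  [  -0.15     0.85    -0.10]
  [  -0.40    -0.15     0.55]
Cofactors of I−A, C_ij = (−1)^(i+j)·(minor ij) (rows/columns in the sector order above):
  C_11 = (0.85)(0.55) − (-0.10)(-0.15) = 0.4525
  C_12 = −[(-0.15)(0.55) − (-0.10)(-0.40)] = 0.1225
  C_13 = (-0.15)(-0.15) − (0.85)(-0.40) = 0.3625
  C_21 = −[(-0.30)(0.55) − (-0.35)(-0.15)] = 0.2175
  C_22 = (0.95)(0.55) − (-0.35)(-0.40) = 0.3825
  C_23 = −[(0.95)(-0.15) − (-0.30)(-0.40)] = 0.2625
  C_31 = (-0.30)(-0.10) − (-0.35)(0.85) = 0.3275
  C_32 = −[(0.95)(-0.10) − (-0.35)(-0.15)] = 0.1475
  C_33 = (0.95)(0.85) − (-0.30)(-0.15) = 0.7625
det(I−A) = Σ_j (I−A)_1j·C_1j = (0.95)(0.4525) + (-0.30)(0.1225) + (-0.35)(0.3625) = 0.26625
adj(I−A) = Cᵀ =
  [ 0.4525   0.2175   0.3275]
  [ 0.1225   0.3825   0.1475]
  [ 0.3625   0.2625   0.7625]
(I − A)⁻¹ = adj(I−A) / det(I−A) ≈
  [   1.6995     0.8169     1.2300]
  [   0.4601     1.4366     0.5540]
  [   1.3615     0.9859     2.8638]
The output multiplier for sector j is the column-j sum of the Leontief inverse (I − A)⁻¹ = adj(I−A) / det(I−A).
Column U of adj(I−A): (0.2175, 0.3825, 0.2625); det(I−A) = 0.26625.
m_U = (0.2175 + 0.3825 + 0.2625) / 0.26625 = 0.8625 / 0.26625 ≈ 3.239.

m_U = 3.239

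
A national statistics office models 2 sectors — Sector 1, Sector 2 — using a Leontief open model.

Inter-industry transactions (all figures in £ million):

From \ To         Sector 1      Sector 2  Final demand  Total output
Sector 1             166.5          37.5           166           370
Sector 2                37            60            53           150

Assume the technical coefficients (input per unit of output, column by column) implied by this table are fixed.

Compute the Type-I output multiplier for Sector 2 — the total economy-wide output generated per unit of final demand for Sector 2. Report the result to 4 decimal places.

m_2 = 2.6230

Technical coefficients a_ij = z_ij / X_j:
  a_11 = 166.5/370 = 0.45, a_21 = 37/370 = 0.10
  a_12 = 37.5/150 = 0.25, a_22 = 60/150 = 0.40
I − A =
  [   0.55    -0.25]
  [  -0.10     0.60]
det(I−A) = (0.55)(0.60) − (-0.25)(-0.10) = 0.3050
adj(I−A) = [[0.60, 0.25], [0.10, 0.55]]
(I − A)⁻¹ = adj(I−A) / det(I−A) ≈
  [   1.96721     0.81967]
  [   0.32787     1.80328]
The output multiplier for sector j is the column-j sum of the Leontief inverse (I − A)⁻¹ = adj(I−A) / det(I−A).
Column 2 of adj(I−A): (0.25, 0.55); det(I−A) = 0.3050.
m_2 = (0.25 + 0.55) / 0.3050 = 0.80 / 0.3050 ≈ 2.6230.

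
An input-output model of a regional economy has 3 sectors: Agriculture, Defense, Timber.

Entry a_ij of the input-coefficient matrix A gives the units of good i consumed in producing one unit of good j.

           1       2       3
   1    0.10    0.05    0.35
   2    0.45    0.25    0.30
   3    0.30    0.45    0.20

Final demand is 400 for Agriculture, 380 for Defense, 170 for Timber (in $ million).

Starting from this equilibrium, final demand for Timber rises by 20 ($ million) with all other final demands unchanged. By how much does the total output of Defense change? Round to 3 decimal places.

Δx_2 = 34.703

I − A =
  [   0.90    -0.05    -0.35]
  [  -0.45     0.75    -0.30]
  [  -0.30    -0.45     0.80]
Cofactors of I−A, C_ij = (−1)^(i+j)·(minor ij) (rows/columns in the sector order above):
  C_11 = (0.75)(0.80) − (-0.30)(-0.45) = 0.4650
  C_12 = −[(-0.45)(0.80) − (-0.30)(-0.30)] = 0.4500
  C_13 = (-0.45)(-0.45) − (0.75)(-0.30) = 0.4275
  C_21 = −[(-0.05)(0.80) − (-0.35)(-0.45)] = 0.1975
  C_22 = (0.90)(0.80) − (-0.35)(-0.30) = 0.6150
  C_23 = −[(0.90)(-0.45) − (-0.05)(-0.30)] = 0.4200
  C_31 = (-0.05)(-0.30) − (-0.35)(0.75) = 0.2775
  C_32 = −[(0.90)(-0.30) − (-0.35)(-0.45)] = 0.4275
  C_33 = (0.90)(0.75) − (-0.05)(-0.45) = 0.6525
det(I−A) = Σ_j (I−A)_1j·C_1j = (0.90)(0.4650) + (-0.05)(0.4500) + (-0.35)(0.4275) = 0.246375
adj(I−A) = Cᵀ =
  [ 0.4650   0.1975   0.2775]
  [ 0.4500   0.6150   0.4275]
  [ 0.4275   0.4200   0.6525]
(I − A)⁻¹ = adj(I−A) / det(I−A) ≈
  [   1.8874     0.8016     1.1263]
  [   1.8265     2.4962     1.7352]
  [   1.7352     1.7047     2.6484]
Δx = (I − A)⁻¹ Δd with Δd having +20 in the Timber component and 0 elsewhere.
So Δx_2 = L_23 · (+20), where L_23 = adj(I−A)_23 / det(I−A) = 0.4275 / 0.246375.
Δx_2 = 0.4275 × (+20) / 0.246375 = 8.55 / 0.246375 ≈ 34.703.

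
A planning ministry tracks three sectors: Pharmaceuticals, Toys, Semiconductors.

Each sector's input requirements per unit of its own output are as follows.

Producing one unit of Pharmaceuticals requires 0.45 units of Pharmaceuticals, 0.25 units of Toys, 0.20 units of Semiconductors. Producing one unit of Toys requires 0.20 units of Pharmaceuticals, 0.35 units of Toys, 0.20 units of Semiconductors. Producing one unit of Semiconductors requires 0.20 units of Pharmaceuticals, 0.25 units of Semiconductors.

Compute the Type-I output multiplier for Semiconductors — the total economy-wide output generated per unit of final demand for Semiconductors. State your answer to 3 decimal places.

I − A =
  [   0.55    -0.20    -0.20]
  [  -0.25     0.65     0.00]
  [  -0.20    -0.20     0.75]
Cofactors of I−A, C_ij = (−1)^(i+j)·(minor ij) (rows/columns in the sector order above):
  C_11 = (0.65)(0.75) − (0.00)(-0.20) = 0.4875
  C_12 = −[(-0.25)(0.75) − (0.00)(-0.20)] = 0.1875
  C_13 = (-0.25)(-0.20) − (0.65)(-0.20) = 0.1800
  C_21 = −[(-0.20)(0.75) − (-0.20)(-0.20)] = 0.1900
  C_22 = (0.55)(0.75) − (-0.20)(-0.20) = 0.3725
  C_23 = −[(0.55)(-0.20) − (-0.20)(-0.20)] = 0.1500
  C_31 = (-0.20)(0.00) − (-0.20)(0.65) = 0.1300
  C_32 = −[(0.55)(0.00) − (-0.20)(-0.25)] = 0.0500
  C_33 = (0.55)(0.65) − (-0.20)(-0.25) = 0.3075
det(I−A) = Σ_j (I−A)_1j·C_1j = (0.55)(0.4875) + (-0.20)(0.1875) + (-0.20)(0.1800) = 0.194625
adj(I−A) = Cᵀ =
  [ 0.4875   0.1900   0.1300]
  [ 0.1875   0.3725   0.0500]
  [ 0.1800   0.1500   0.3075]
(I − A)⁻¹ = adj(I−A) / det(I−A) ≈
  [   2.5048     0.9762     0.6680]
  [   0.9634     1.9139     0.2569]
  [   0.9249     0.7707     1.5800]
The output multiplier for sector j is the column-j sum of the Leontief inverse (I − A)⁻¹ = adj(I−A) / det(I−A).
Column S of adj(I−A): (0.1300, 0.0500, 0.3075); det(I−A) = 0.194625.
m_S = (0.1300 + 0.0500 + 0.3075) / 0.194625 = 0.4875 / 0.194625 ≈ 2.505.

m_S = 2.505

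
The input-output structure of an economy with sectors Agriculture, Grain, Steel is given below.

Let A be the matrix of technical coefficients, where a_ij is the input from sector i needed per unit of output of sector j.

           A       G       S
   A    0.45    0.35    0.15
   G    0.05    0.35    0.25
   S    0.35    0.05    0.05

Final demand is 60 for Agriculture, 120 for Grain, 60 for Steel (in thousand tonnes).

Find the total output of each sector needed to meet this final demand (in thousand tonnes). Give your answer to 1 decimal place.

x_A = 351.4, x_G = 291.6, x_S = 208.0

I − A =
  [   0.55    -0.35    -0.15]
  [  -0.05     0.65    -0.25]
  [  -0.35    -0.05     0.95]
Cofactors of I−A, C_ij = (−1)^(i+j)·(minor ij) (rows/columns in the sector order above):
  C_11 = (0.65)(0.95) − (-0.25)(-0.05) = 0.6050
  C_12 = −[(-0.05)(0.95) − (-0.25)(-0.35)] = 0.1350
  C_13 = (-0.05)(-0.05) − (0.65)(-0.35) = 0.2300
  C_21 = −[(-0.35)(0.95) − (-0.15)(-0.05)] = 0.3400
  C_22 = (0.55)(0.95) − (-0.15)(-0.35) = 0.4700
  C_23 = −[(0.55)(-0.05) − (-0.35)(-0.35)] = 0.1500
  C_31 = (-0.35)(-0.25) − (-0.15)(0.65) = 0.1850
  C_32 = −[(0.55)(-0.25) − (-0.15)(-0.05)] = 0.1450
  C_33 = (0.55)(0.65) − (-0.35)(-0.05) = 0.3400
det(I−A) = Σ_j (I−A)_1j·C_1j = (0.55)(0.6050) + (-0.35)(0.1350) + (-0.15)(0.2300) = 0.2510
adj(I−A) = Cᵀ =
  [ 0.6050   0.3400   0.1850]
  [ 0.1350   0.4700   0.1450]
  [ 0.2300   0.1500   0.3400]
(I − A)⁻¹ = adj(I−A) / det(I−A) ≈
  [   2.4104     1.3546     0.7371]
  [   0.5378     1.8725     0.5777]
  [   0.9163     0.5976     1.3546]
x = (I − A)⁻¹ d = adj(I−A)·d / det(I−A), with det(I−A) = 0.2510:
  x_A = (0.6050·60 + 0.3400·120 + 0.1850·60) / 0.2510 = 88.20 / 0.2510 ≈ 351.4
  x_G = (0.1350·60 + 0.4700·120 + 0.1450·60) / 0.2510 = 73.20 / 0.2510 ≈ 291.6
  x_S = (0.2300·60 + 0.1500·120 + 0.3400·60) / 0.2510 = 52.20 / 0.2510 ≈ 208.0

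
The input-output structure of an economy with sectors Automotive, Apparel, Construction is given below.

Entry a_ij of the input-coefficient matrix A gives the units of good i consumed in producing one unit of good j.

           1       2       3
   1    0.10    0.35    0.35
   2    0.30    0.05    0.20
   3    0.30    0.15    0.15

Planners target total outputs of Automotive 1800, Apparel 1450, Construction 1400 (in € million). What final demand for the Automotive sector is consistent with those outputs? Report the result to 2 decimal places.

I − A =
  [   0.90    -0.35    -0.35]
  [  -0.30     0.95    -0.20]
  [  -0.30    -0.15     0.85]
d = (I − A) x:
  d_1 = (+0.90)·1800 + (-0.35)·1450 + (-0.35)·1400 = 622.50
  d_2 = (-0.30)·1800 + (+0.95)·1450 + (-0.20)·1400 = 557.50
  d_3 = (-0.30)·1800 + (-0.15)·1450 + (+0.85)·1400 = 432.50

d_1 = 622.50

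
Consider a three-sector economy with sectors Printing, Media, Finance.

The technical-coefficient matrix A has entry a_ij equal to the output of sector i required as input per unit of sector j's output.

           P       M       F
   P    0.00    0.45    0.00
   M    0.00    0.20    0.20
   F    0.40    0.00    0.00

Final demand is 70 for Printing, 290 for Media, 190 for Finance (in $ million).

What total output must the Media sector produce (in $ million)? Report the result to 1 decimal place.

I − A =
  [   1.00    -0.45     0.00]
  [   0.00     0.80    -0.20]
  [  -0.40     0.00     1.00]
Cofactors of I−A, C_ij = (−1)^(i+j)·(minor ij) (rows/columns in the sector order above):
  C_11 = (0.80)(1.00) − (-0.20)(0.00) = 0.8000
  C_12 = −[(0.00)(1.00) − (-0.20)(-0.40)] = 0.0800
  C_13 = (0.00)(0.00) − (0.80)(-0.40) = 0.3200
  C_21 = −[(-0.45)(1.00) − (0.00)(0.00)] = 0.4500
  C_22 = (1.00)(1.00) − (0.00)(-0.40) = 1.0000
  C_23 = −[(1.00)(0.00) − (-0.45)(-0.40)] = 0.1800
  C_31 = (-0.45)(-0.20) − (0.00)(0.80) = 0.0900
  C_32 = −[(1.00)(-0.20) − (0.00)(0.00)] = 0.2000
  C_33 = (1.00)(0.80) − (-0.45)(0.00) = 0.8000
det(I−A) = Σ_j (I−A)_1j·C_1j = (1.00)(0.8000) + (-0.45)(0.0800) + (0.00)(0.3200) = 0.7640
adj(I−A) = Cᵀ =
  [ 0.8000   0.4500   0.0900]
  [ 0.0800   1.0000   0.2000]
  [ 0.3200   0.1800   0.8000]
(I − A)⁻¹ = adj(I−A) / det(I−A) ≈
  [   1.0471     0.5890     0.1178]
  [   0.1047     1.3089     0.2618]
  [   0.4188     0.2356     1.0471]
x = (I − A)⁻¹ d = adj(I−A)·d / det(I−A), with det(I−A) = 0.7640:
  x_P = (0.8000·70 + 0.4500·290 + 0.0900·190) / 0.7640 = 203.60 / 0.7640 ≈ 266.5
  x_M = (0.0800·70 + 1.0000·290 + 0.2000·190) / 0.7640 = 333.60 / 0.7640 ≈ 436.6
  x_F = (0.3200·70 + 0.1800·290 + 0.8000·190) / 0.7640 = 226.60 / 0.7640 ≈ 296.6

x_M = 436.6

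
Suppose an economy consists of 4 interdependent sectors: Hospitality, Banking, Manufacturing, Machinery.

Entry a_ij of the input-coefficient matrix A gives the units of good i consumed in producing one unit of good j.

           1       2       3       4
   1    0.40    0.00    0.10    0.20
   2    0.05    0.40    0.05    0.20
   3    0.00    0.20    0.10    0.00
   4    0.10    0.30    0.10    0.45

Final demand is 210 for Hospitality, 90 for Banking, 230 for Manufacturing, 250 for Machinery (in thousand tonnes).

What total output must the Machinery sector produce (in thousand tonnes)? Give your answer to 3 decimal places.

I − A =
  [   0.60     0.00    -0.10    -0.20]
  [  -0.05     0.60    -0.05    -0.20]
  [   0.00    -0.20     0.90     0.00]
  [  -0.10    -0.30    -0.10     0.55]
Compute the cofactors C_ij = (−1)^(i+j)·(3×3 minor ij) of I−A; the adjugate is their transpose:
adj(I−A) = Cᵀ =
  [ 0.23350   0.06900   0.04200   0.11000]
  [ 0.04275   0.27900   0.03325   0.11700]
  [ 0.00950   0.06200   0.14700   0.02600]
  [ 0.06750   0.17600   0.05250   0.31700]
det(I−A) = Σ_j (I−A)_1j·C_1j = (0.60)(0.23350) + (0.00)(0.04275) + (-0.10)(0.00950) + (-0.20)(0.06750) = 0.12565
(I − A)⁻¹ = adj(I−A) / det(I−A) ≈
  [   1.8583     0.5491     0.3343     0.8754]
  [   0.3402     2.2205     0.2646     0.9312]
  [   0.0756     0.4934     1.1699     0.2069]
  [   0.5372     1.4007     0.4178     2.5229]
x = (I − A)⁻¹ d = adj(I−A)·d / det(I−A), with det(I−A) = 0.12565:
  x_1 = (0.23350·210 + 0.06900·90 + 0.04200·230 + 0.11000·250) / 0.12565 = 92.405 / 0.12565 ≈ 735.416
  x_2 = (0.04275·210 + 0.27900·90 + 0.03325·230 + 0.11700·250) / 0.12565 = 70.985 / 0.12565 ≈ 564.942
  x_3 = (0.00950·210 + 0.06200·90 + 0.14700·230 + 0.02600·250) / 0.12565 = 47.885 / 0.12565 ≈ 381.098
  x_4 = (0.06750·210 + 0.17600·90 + 0.05250·230 + 0.31700·250) / 0.12565 = 121.34 / 0.12565 ≈ 965.698

x_4 = 965.698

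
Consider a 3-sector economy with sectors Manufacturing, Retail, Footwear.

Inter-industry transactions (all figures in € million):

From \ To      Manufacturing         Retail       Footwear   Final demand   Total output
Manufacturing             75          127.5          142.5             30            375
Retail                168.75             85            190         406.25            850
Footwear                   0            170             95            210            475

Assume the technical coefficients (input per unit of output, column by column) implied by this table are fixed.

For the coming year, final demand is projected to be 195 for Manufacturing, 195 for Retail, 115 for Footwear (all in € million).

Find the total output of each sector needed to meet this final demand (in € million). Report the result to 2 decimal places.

x_M = 459.05, x_R = 573.84, x_F = 287.21

Technical coefficients a_ij = z_ij / X_j:
  a_MM = 75/375 = 0.20, a_RM = 168.75/375 = 0.45, a_FM = 0/375 = 0.00
  a_MR = 127.5/850 = 0.15, a_RR = 85/850 = 0.10, a_FR = 170/850 = 0.20
  a_MF = 142.5/475 = 0.30, a_RF = 190/475 = 0.40, a_FF = 95/475 = 0.20
I − A =
  [   0.80    -0.15    -0.30]
  [  -0.45     0.90    -0.40]
  [   0.00    -0.20     0.80]
Cofactors of I−A, C_ij = (−1)^(i+j)·(minor ij) (rows/columns in the sector order above):
  C_11 = (0.90)(0.80) − (-0.40)(-0.20) = 0.6400
  C_12 = −[(-0.45)(0.80) − (-0.40)(0.00)] = 0.3600
  C_13 = (-0.45)(-0.20) − (0.90)(0.00) = 0.0900
  C_21 = −[(-0.15)(0.80) − (-0.30)(-0.20)] = 0.1800
  C_22 = (0.80)(0.80) − (-0.30)(0.00) = 0.6400
  C_23 = −[(0.80)(-0.20) − (-0.15)(0.00)] = 0.1600
  C_31 = (-0.15)(-0.40) − (-0.30)(0.90) = 0.3300
  C_32 = −[(0.80)(-0.40) − (-0.30)(-0.45)] = 0.4550
  C_33 = (0.80)(0.90) − (-0.15)(-0.45) = 0.6525
det(I−A) = Σ_j (I−A)_1j·C_1j = (0.80)(0.6400) + (-0.15)(0.3600) + (-0.30)(0.0900) = 0.4310
adj(I−A) = Cᵀ =
  [ 0.6400   0.1800   0.3300]
  [ 0.3600   0.6400   0.4550]
  [ 0.0900   0.1600   0.6525]
(I − A)⁻¹ = adj(I−A) / det(I−A) ≈
  [   1.4849     0.4176     0.7657]
  [   0.8353     1.4849     1.0557]
  [   0.2088     0.3712     1.5139]
x = (I − A)⁻¹ d = adj(I−A)·d / det(I−A), with det(I−A) = 0.4310:
  x_M = (0.6400·195 + 0.1800·195 + 0.3300·115) / 0.4310 = 197.85 / 0.4310 ≈ 459.05
  x_R = (0.3600·195 + 0.6400·195 + 0.4550·115) / 0.4310 = 247.325 / 0.4310 ≈ 573.84
  x_F = (0.0900·195 + 0.1600·195 + 0.6525·115) / 0.4310 = 123.7875 / 0.4310 ≈ 287.21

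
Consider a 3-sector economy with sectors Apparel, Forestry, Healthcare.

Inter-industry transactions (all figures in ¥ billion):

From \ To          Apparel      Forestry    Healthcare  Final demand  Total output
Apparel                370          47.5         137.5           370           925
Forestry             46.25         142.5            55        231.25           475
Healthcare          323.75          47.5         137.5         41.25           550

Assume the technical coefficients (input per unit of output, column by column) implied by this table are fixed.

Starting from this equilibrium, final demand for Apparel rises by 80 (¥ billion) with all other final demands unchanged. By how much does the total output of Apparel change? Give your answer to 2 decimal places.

Technical coefficients a_ij = z_ij / X_j:
  a_AA = 370/925 = 0.40, a_FA = 46.25/925 = 0.05, a_HA = 323.75/925 = 0.35
  a_AF = 47.5/475 = 0.10, a_FF = 142.5/475 = 0.30, a_HF = 47.5/475 = 0.10
  a_AH = 137.5/550 = 0.25, a_FH = 55/550 = 0.10, a_HH = 137.5/550 = 0.25
I − A =
  [   0.60    -0.10    -0.25]
  [  -0.05     0.70    -0.10]
  [  -0.35    -0.10     0.75]
Cofactors of I−A, C_ij = (−1)^(i+j)·(minor ij) (rows/columns in the sector order above):
  C_11 = (0.70)(0.75) − (-0.10)(-0.10) = 0.5150
  C_12 = −[(-0.05)(0.75) − (-0.10)(-0.35)] = 0.0725
  C_13 = (-0.05)(-0.10) − (0.70)(-0.35) = 0.2500
  C_21 = −[(-0.10)(0.75) − (-0.25)(-0.10)] = 0.1000
  C_22 = (0.60)(0.75) − (-0.25)(-0.35) = 0.3625
  C_23 = −[(0.60)(-0.10) − (-0.10)(-0.35)] = 0.0950
  C_31 = (-0.10)(-0.10) − (-0.25)(0.70) = 0.1850
  C_32 = −[(0.60)(-0.10) − (-0.25)(-0.05)] = 0.0725
  C_33 = (0.60)(0.70) − (-0.10)(-0.05) = 0.4150
det(I−A) = Σ_j (I−A)_1j·C_1j = (0.60)(0.5150) + (-0.10)(0.0725) + (-0.25)(0.2500) = 0.23925
adj(I−A) = Cᵀ =
  [ 0.5150   0.1000   0.1850]
  [ 0.0725   0.3625   0.0725]
  [ 0.2500   0.0950   0.4150]
(I − A)⁻¹ = adj(I−A) / det(I−A) ≈
  [   2.1526     0.4180     0.7732]
  [   0.3030     1.5152     0.3030]
  [   1.0449     0.3971     1.7346]
Δx = (I − A)⁻¹ Δd with Δd having +80 in the Apparel component and 0 elsewhere.
So Δx_A = L_AA · (+80), where L_AA = adj(I−A)_AA / det(I−A) = 0.5150 / 0.23925.
Δx_A = 0.5150 × (+80) / 0.23925 = 41.20 / 0.23925 ≈ 172.20.

Δx_A = 172.20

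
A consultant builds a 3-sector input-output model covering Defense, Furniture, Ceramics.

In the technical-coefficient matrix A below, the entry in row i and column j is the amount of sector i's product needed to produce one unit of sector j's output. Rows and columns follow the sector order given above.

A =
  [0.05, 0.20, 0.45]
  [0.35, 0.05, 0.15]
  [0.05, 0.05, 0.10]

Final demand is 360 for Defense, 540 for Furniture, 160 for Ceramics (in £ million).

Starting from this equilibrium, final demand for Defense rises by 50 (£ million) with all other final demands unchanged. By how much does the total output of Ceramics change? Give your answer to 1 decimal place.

I − A =
  [   0.95    -0.20    -0.45]
  [  -0.35     0.95    -0.15]
  [  -0.05    -0.05     0.90]
Cofactors of I−A, C_ij = (−1)^(i+j)·(minor ij) (rows/columns in the sector order above):
  C_11 = (0.95)(0.90) − (-0.15)(-0.05) = 0.8475
  C_12 = −[(-0.35)(0.90) − (-0.15)(-0.05)] = 0.3225
  C_13 = (-0.35)(-0.05) − (0.95)(-0.05) = 0.0650
  C_21 = −[(-0.20)(0.90) − (-0.45)(-0.05)] = 0.2025
  C_22 = (0.95)(0.90) − (-0.45)(-0.05) = 0.8325
  C_23 = −[(0.95)(-0.05) − (-0.20)(-0.05)] = 0.0575
  C_31 = (-0.20)(-0.15) − (-0.45)(0.95) = 0.4575
  C_32 = −[(0.95)(-0.15) − (-0.45)(-0.35)] = 0.3000
  C_33 = (0.95)(0.95) − (-0.20)(-0.35) = 0.8325
det(I−A) = Σ_j (I−A)_1j·C_1j = (0.95)(0.8475) + (-0.20)(0.3225) + (-0.45)(0.0650) = 0.711375
adj(I−A) = Cᵀ =
  [ 0.8475   0.2025   0.4575]
  [ 0.3225   0.8325   0.3000]
  [ 0.0650   0.0575   0.8325]
(I − A)⁻¹ = adj(I−A) / det(I−A) ≈
  [   1.1914     0.2847     0.6431]
  [   0.4533     1.1703     0.4217]
  [   0.0914     0.0808     1.1703]
Δx = (I − A)⁻¹ Δd with Δd having +50 in the Defense component and 0 elsewhere.
So Δx_C = L_CD · (+50), where L_CD = adj(I−A)_CD / det(I−A) = 0.0650 / 0.711375.
Δx_C = 0.0650 × (+50) / 0.711375 = 3.25 / 0.711375 ≈ 4.6.

Δx_C = 4.6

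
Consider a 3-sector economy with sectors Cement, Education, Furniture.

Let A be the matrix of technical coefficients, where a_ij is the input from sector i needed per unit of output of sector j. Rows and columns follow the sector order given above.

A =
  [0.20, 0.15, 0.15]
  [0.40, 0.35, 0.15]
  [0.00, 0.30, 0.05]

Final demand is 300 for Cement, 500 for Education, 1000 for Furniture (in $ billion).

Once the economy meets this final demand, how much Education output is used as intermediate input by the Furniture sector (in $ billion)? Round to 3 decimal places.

z_EF = 241.253

I − A =
  [   0.80    -0.15    -0.15]
  [  -0.40     0.65    -0.15]
  [   0.00    -0.30     0.95]
Cofactors of I−A, C_ij = (−1)^(i+j)·(minor ij) (rows/columns in the sector order above):
  C_11 = (0.65)(0.95) − (-0.15)(-0.30) = 0.5725
  C_12 = −[(-0.40)(0.95) − (-0.15)(0.00)] = 0.3800
  C_13 = (-0.40)(-0.30) − (0.65)(0.00) = 0.1200
  C_21 = −[(-0.15)(0.95) − (-0.15)(-0.30)] = 0.1875
  C_22 = (0.80)(0.95) − (-0.15)(0.00) = 0.7600
  C_23 = −[(0.80)(-0.30) − (-0.15)(0.00)] = 0.2400
  C_31 = (-0.15)(-0.15) − (-0.15)(0.65) = 0.1200
  C_32 = −[(0.80)(-0.15) − (-0.15)(-0.40)] = 0.1800
  C_33 = (0.80)(0.65) − (-0.15)(-0.40) = 0.4600
det(I−A) = Σ_j (I−A)_1j·C_1j = (0.80)(0.5725) + (-0.15)(0.3800) + (-0.15)(0.1200) = 0.3830
adj(I−A) = Cᵀ =
  [ 0.5725   0.1875   0.1200]
  [ 0.3800   0.7600   0.1800]
  [ 0.1200   0.2400   0.4600]
(I − A)⁻¹ = adj(I−A) / det(I−A) ≈
  [   1.4948     0.4896     0.3133]
  [   0.9922     1.9843     0.4700]
  [   0.3133     0.6266     1.2010]
First solve x = (I − A)⁻¹ d = adj(I−A)·d / det(I−A); in particular x_F = (0.1200·300 + 0.2400·500 + 0.4600·1000) / 0.3830 = 616.00 / 0.3830 ≈ 1608.35509.
Intermediate flow from E to F: z_EF = a_EF · x_F = 0.15 × 616.00 / 0.3830 = 92.40 / 0.3830 ≈ 241.253.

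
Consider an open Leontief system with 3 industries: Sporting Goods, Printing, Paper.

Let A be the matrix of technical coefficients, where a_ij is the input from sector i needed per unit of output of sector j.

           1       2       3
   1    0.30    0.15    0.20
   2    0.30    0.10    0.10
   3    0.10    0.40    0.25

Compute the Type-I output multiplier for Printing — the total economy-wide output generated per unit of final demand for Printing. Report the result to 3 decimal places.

I − A =
  [   0.70    -0.15    -0.20]
  [  -0.30     0.90    -0.10]
  [  -0.10    -0.40     0.75]
Cofactors of I−A, C_ij = (−1)^(i+j)·(minor ij) (rows/columns in the sector order above):
  C_11 = (0.90)(0.75) − (-0.10)(-0.40) = 0.6350
  C_12 = −[(-0.30)(0.75) − (-0.10)(-0.10)] = 0.2350
  C_13 = (-0.30)(-0.40) − (0.90)(-0.10) = 0.2100
  C_21 = −[(-0.15)(0.75) − (-0.20)(-0.40)] = 0.1925
  C_22 = (0.70)(0.75) − (-0.20)(-0.10) = 0.5050
  C_23 = −[(0.70)(-0.40) − (-0.15)(-0.10)] = 0.2950
  C_31 = (-0.15)(-0.10) − (-0.20)(0.90) = 0.1950
  C_32 = −[(0.70)(-0.10) − (-0.20)(-0.30)] = 0.1300
  C_33 = (0.70)(0.90) − (-0.15)(-0.30) = 0.5850
det(I−A) = Σ_j (I−A)_1j·C_1j = (0.70)(0.6350) + (-0.15)(0.2350) + (-0.20)(0.2100) = 0.36725
adj(I−A) = Cᵀ =
  [ 0.6350   0.1925   0.1950]
  [ 0.2350   0.5050   0.1300]
  [ 0.2100   0.2950   0.5850]
(I − A)⁻¹ = adj(I−A) / det(I−A) ≈
  [   1.7291     0.5242     0.5310]
  [   0.6399     1.3751     0.3540]
  [   0.5718     0.8033     1.5929]
The output multiplier for sector j is the column-j sum of the Leontief inverse (I − A)⁻¹ = adj(I−A) / det(I−A).
Column 2 of adj(I−A): (0.1925, 0.5050, 0.2950); det(I−A) = 0.36725.
m_2 = (0.1925 + 0.5050 + 0.2950) / 0.36725 = 0.9925 / 0.36725 ≈ 2.703.

m_2 = 2.703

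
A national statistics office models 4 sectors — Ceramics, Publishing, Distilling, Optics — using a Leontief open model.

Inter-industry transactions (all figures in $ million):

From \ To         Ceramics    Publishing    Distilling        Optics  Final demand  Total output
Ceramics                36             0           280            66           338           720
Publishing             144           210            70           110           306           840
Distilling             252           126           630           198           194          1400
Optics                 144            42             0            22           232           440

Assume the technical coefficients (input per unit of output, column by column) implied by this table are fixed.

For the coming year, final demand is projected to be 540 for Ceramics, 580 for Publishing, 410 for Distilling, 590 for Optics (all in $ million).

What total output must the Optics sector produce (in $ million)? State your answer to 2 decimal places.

x_O = 986.00

Technical coefficients a_ij = z_ij / X_j:
  a_CC = 36/720 = 0.05, a_PC = 144/720 = 0.20, a_DC = 252/720 = 0.35, a_OC = 144/720 = 0.20
  a_CP = 0/840 = 0.00, a_PP = 210/840 = 0.25, a_DP = 126/840 = 0.15, a_OP = 42/840 = 0.05
  a_CD = 280/1400 = 0.20, a_PD = 70/1400 = 0.05, a_DD = 630/1400 = 0.45, a_OD = 0/1400 = 0.00
  a_CO = 66/440 = 0.15, a_PO = 110/440 = 0.25, a_DO = 198/440 = 0.45, a_OO = 22/440 = 0.05
I − A =
  [   0.95     0.00    -0.20    -0.15]
  [  -0.20     0.75    -0.05    -0.25]
  [  -0.35    -0.15     0.55    -0.45]
  [  -0.20    -0.05     0.00     0.95]
Compute the cofactors C_ij = (−1)^(i+j)·(3×3 minor ij) of I−A; the adjugate is their transpose:
adj(I−A) = Cᵀ =
  [ 0.376750   0.037125   0.140375   0.135750]
  [ 0.153125   0.395375   0.091625   0.171625]
  [ 0.353000   0.154875   0.641000   0.400125]
  [ 0.087375   0.028625   0.034375   0.326250]
det(I−A) = Σ_j (I−A)_1j·C_1j = (0.95)(0.376750) + (0.00)(0.153125) + (-0.20)(0.353000) + (-0.15)(0.087375) = 0.27420625
(I − A)⁻¹ = adj(I−A) / det(I−A) ≈
  [   1.3740     0.1354     0.5119     0.4951]
  [   0.5584     1.4419     0.3341     0.6259]
  [   1.2874     0.5648     2.3377     1.4592]
  [   0.3186     0.1044     0.1254     1.1898]
x = (I − A)⁻¹ d = adj(I−A)·d / det(I−A), with det(I−A) = 0.27420625:
  x_C = (0.376750·540 + 0.037125·580 + 0.140375·410 + 0.135750·590) / 0.27420625 = 362.62375 / 0.27420625 ≈ 1322.45
  x_P = (0.153125·540 + 0.395375·580 + 0.091625·410 + 0.171625·590) / 0.27420625 = 450.83 / 0.27420625 ≈ 1644.13
  x_D = (0.353000·540 + 0.154875·580 + 0.641000·410 + 0.400125·590) / 0.27420625 = 779.33125 / 0.27420625 ≈ 2842.14
  x_O = (0.087375·540 + 0.028625·580 + 0.034375·410 + 0.326250·590) / 0.27420625 = 270.36625 / 0.27420625 ≈ 986.00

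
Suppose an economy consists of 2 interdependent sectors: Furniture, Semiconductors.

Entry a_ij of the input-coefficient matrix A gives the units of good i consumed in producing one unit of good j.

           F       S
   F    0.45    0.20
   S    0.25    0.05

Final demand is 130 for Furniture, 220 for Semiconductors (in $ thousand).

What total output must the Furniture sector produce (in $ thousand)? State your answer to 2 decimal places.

I − A =
  [   0.55    -0.20]
  [  -0.25     0.95]
det(I−A) = (0.55)(0.95) − (-0.20)(-0.25) = 0.4725
adj(I−A) = [[0.95, 0.20], [0.25, 0.55]]
(I − A)⁻¹ = adj(I−A) / det(I−A) ≈
  [   2.0106     0.4233]
  [   0.5291     1.1640]
x = (I − A)⁻¹ d = adj(I−A)·d / det(I−A), with det(I−A) = 0.4725:
  x_F = (0.95·130 + 0.20·220) / 0.4725 = 167.50 / 0.4725 ≈ 354.50
  x_S = (0.25·130 + 0.55·220) / 0.4725 = 153.50 / 0.4725 ≈ 324.87

x_F = 354.50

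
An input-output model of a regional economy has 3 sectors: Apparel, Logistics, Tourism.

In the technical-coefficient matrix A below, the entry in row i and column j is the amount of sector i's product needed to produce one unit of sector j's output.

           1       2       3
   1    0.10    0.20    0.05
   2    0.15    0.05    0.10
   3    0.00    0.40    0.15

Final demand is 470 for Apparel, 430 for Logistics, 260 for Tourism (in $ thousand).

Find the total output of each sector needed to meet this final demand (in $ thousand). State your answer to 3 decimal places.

x_1 = 694.564, x_2 = 625.481, x_3 = 600.227

I − A =
  [   0.90    -0.20    -0.05]
  [  -0.15     0.95    -0.10]
  [   0.00    -0.40     0.85]
Cofactors of I−A, C_ij = (−1)^(i+j)·(minor ij) (rows/columns in the sector order above):
  C_11 = (0.95)(0.85) − (-0.10)(-0.40) = 0.7675
  C_12 = −[(-0.15)(0.85) − (-0.10)(0.00)] = 0.1275
  C_13 = (-0.15)(-0.40) − (0.95)(0.00) = 0.0600
  C_21 = −[(-0.20)(0.85) − (-0.05)(-0.40)] = 0.1900
  C_22 = (0.90)(0.85) − (-0.05)(0.00) = 0.7650
  C_23 = −[(0.90)(-0.40) − (-0.20)(0.00)] = 0.3600
  C_31 = (-0.20)(-0.10) − (-0.05)(0.95) = 0.0675
  C_32 = −[(0.90)(-0.10) − (-0.05)(-0.15)] = 0.0975
  C_33 = (0.90)(0.95) − (-0.20)(-0.15) = 0.8250
det(I−A) = Σ_j (I−A)_1j·C_1j = (0.90)(0.7675) + (-0.20)(0.1275) + (-0.05)(0.0600) = 0.66225
adj(I−A) = Cᵀ =
  [ 0.7675   0.1900   0.0675]
  [ 0.1275   0.7650   0.0975]
  [ 0.0600   0.3600   0.8250]
(I − A)⁻¹ = adj(I−A) / det(I−A) ≈
  [   1.1589     0.2869     0.1019]
  [   0.1925     1.1552     0.1472]
  [   0.0906     0.5436     1.2458]
x = (I − A)⁻¹ d = adj(I−A)·d / det(I−A), with det(I−A) = 0.66225:
  x_1 = (0.7675·470 + 0.1900·430 + 0.0675·260) / 0.66225 = 459.975 / 0.66225 ≈ 694.564
  x_2 = (0.1275·470 + 0.7650·430 + 0.0975·260) / 0.66225 = 414.225 / 0.66225 ≈ 625.481
  x_3 = (0.0600·470 + 0.3600·430 + 0.8250·260) / 0.66225 = 397.50 / 0.66225 ≈ 600.227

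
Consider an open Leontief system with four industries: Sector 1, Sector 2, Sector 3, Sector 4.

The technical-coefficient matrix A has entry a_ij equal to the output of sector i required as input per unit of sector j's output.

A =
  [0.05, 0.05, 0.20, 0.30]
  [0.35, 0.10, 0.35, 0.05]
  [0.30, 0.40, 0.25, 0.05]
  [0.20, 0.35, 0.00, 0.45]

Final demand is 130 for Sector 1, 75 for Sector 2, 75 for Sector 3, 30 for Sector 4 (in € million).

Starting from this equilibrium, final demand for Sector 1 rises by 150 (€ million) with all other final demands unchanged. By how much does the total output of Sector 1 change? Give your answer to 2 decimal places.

I − A =
  [   0.95    -0.05    -0.20    -0.30]
  [  -0.35     0.90    -0.35    -0.05]
  [  -0.30    -0.40     0.75    -0.05]
  [  -0.20    -0.35     0.00     0.55]
Compute the cofactors C_ij = (−1)^(i+j)·(3×3 minor ij) of I−A; the adjugate is their transpose:
adj(I−A) = Cᵀ =
  [ 0.275000   0.146875   0.141875   0.176250]
  [ 0.213125   0.311875   0.202375   0.163000]
  [ 0.239375   0.241875   0.352750   0.184625]
  [ 0.235625   0.251875   0.180375   0.407875]
det(I−A) = Σ_j (I−A)_1j·C_1j = (0.95)(0.275000) + (-0.05)(0.213125) + (-0.20)(0.239375) + (-0.30)(0.235625) = 0.13203125
(I − A)⁻¹ = adj(I−A) / det(I−A) ≈
  [   2.0828     1.1124     1.0746     1.3349]
  [   1.6142     2.3621     1.5328     1.2346]
  [   1.8130     1.8320     2.6717     1.3983]
  [   1.7846     1.9077     1.3662     3.0892]
Δx = (I − A)⁻¹ Δd with Δd having +150 in the Sector 1 component and 0 elsewhere.
So Δx_1 = L_11 · (+150), where L_11 = adj(I−A)_11 / det(I−A) = 0.275000 / 0.13203125.
Δx_1 = 0.275000 × (+150) / 0.13203125 = 41.25 / 0.13203125 ≈ 312.43.

Δx_1 = 312.43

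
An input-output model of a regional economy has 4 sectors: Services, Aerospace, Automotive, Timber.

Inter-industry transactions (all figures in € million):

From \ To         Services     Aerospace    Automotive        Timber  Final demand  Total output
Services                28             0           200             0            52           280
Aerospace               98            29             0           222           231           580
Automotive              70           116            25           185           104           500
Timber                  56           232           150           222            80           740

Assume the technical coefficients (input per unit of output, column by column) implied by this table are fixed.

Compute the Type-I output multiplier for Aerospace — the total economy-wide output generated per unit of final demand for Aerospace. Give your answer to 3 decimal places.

Technical coefficients a_ij = z_ij / X_j:
  a_11 = 28/280 = 0.10, a_21 = 98/280 = 0.35, a_31 = 70/280 = 0.25, a_41 = 56/280 = 0.20
  a_12 = 0/580 = 0.00, a_22 = 29/580 = 0.05, a_32 = 116/580 = 0.20, a_42 = 232/580 = 0.40
  a_13 = 200/500 = 0.40, a_23 = 0/500 = 0.00, a_33 = 25/500 = 0.05, a_43 = 150/500 = 0.30
  a_14 = 0/740 = 0.00, a_24 = 222/740 = 0.30, a_34 = 185/740 = 0.25, a_44 = 222/740 = 0.30
I − A =
  [   0.90     0.00    -0.40     0.00]
  [  -0.35     0.95     0.00    -0.30]
  [  -0.25    -0.20     0.95    -0.25]
  [  -0.20    -0.40    -0.30     0.70]
Compute the cofactors C_ij = (−1)^(i+j)·(3×3 minor ij) of I−A; the adjugate is their transpose:
adj(I−A) = Cᵀ =
  [ 0.42850   0.09600   0.21800   0.11900]
  [ 0.28600   0.44100   0.20300   0.26150]
  [ 0.27975   0.21600   0.49050   0.26775]
  [ 0.40575   0.37200   0.38850   0.68925]
det(I−A) = Σ_j (I−A)_1j·C_1j = (0.90)(0.42850) + (0.00)(0.28600) + (-0.40)(0.27975) + (0.00)(0.40575) = 0.27375
(I − A)⁻¹ = adj(I−A) / det(I−A) ≈
  [   1.5653     0.3507     0.7963     0.4347]
  [   1.0447     1.6110     0.7416     0.9553]
  [   1.0219     0.7890     1.7918     0.9781]
  [   1.4822     1.3589     1.4192     2.5178]
The output multiplier for sector j is the column-j sum of the Leontief inverse (I − A)⁻¹ = adj(I−A) / det(I−A).
Column 2 of adj(I−A): (0.09600, 0.44100, 0.21600, 0.37200); det(I−A) = 0.27375.
m_2 = (0.09600 + 0.44100 + 0.21600 + 0.37200) / 0.27375 = 1.125 / 0.27375 ≈ 4.110.

m_2 = 4.110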